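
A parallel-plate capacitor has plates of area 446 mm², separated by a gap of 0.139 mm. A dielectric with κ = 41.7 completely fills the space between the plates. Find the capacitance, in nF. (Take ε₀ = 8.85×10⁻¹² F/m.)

A = 446 mm² = 4.46×10⁻⁴ m².
C = κε₀A/d = 41.7 × 8.85×10⁻¹² × 4.46×10⁻⁴ / 1.39×10⁻⁴ = 1.18×10⁻⁹ F.

C ≈ 1.18 nF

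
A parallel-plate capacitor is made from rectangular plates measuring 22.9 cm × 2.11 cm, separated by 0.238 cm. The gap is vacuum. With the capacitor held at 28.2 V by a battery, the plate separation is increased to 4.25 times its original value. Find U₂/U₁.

0.235

Battery connected ⇒ V is held fixed.
C₂ = 0.235 C₁ and U = ½CV², so U₂/U₁ = C₂/C₁ = 0.235.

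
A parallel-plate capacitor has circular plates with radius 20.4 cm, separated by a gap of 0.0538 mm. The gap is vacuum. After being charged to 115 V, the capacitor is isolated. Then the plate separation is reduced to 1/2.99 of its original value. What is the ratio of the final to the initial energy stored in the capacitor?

U₂/U₁ ≈ 0.334

Isolated ⇒ Q is held fixed.
C₂ = 2.99 C₁ and U = Q²/(2C), so U₂/U₁ = C₁/C₂ = 0.334.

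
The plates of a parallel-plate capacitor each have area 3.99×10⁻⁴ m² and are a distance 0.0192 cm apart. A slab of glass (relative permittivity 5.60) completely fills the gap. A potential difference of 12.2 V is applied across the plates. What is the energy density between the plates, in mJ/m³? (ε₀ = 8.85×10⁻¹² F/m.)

u ≈ 100 mJ/m³

E = V/d = 12.2 / 1.92×10⁻⁴ = 6.35×10⁴ V/m.
u = ½κε₀E² = ½ × 5.60 × 8.85×10⁻¹² × (6.35×10⁴)² = 0.100 J/m³.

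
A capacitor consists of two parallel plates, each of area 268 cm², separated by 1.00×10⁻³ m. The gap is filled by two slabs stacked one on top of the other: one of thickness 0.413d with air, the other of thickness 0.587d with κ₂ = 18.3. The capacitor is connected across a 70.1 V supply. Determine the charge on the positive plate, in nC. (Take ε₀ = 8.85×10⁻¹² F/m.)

A = 268 cm² = 2.68×10⁻² m².
Stacked slabs ⇒ two capacitors in series, each with the full plate area.
C₁ = κ₁ε₀A/d₁ = 1.00 × 8.85×10⁻¹² × 2.68×10⁻² / 4.13×10⁻⁴ = 5.74×10⁻¹⁰ F.
C₂ = κ₂ε₀A/d₂ = 18.3 × 8.85×10⁻¹² × 2.68×10⁻² / 5.87×10⁻⁴ = 7.39×10⁻⁹ F.
C = (1/C₁ + 1/C₂)⁻¹ = 5.33×10⁻¹⁰ F.
Q = CV = 5.33×10⁻¹⁰ × 70.1 = 3.74×10⁻⁸ C.

Q ≈ 37.4 nC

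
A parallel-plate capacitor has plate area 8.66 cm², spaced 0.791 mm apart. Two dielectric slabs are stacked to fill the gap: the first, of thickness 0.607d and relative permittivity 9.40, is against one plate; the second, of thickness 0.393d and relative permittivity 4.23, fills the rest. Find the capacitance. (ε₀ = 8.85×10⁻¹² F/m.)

A = 8.66 cm² = 8.66×10⁻⁴ m².
Stacked slabs ⇒ two capacitors in series, each with the full plate area.
C₁ = κ₁ε₀A/d₁ = 9.40 × 8.85×10⁻¹² × 8.66×10⁻⁴ / 4.80×10⁻⁴ = 1.50×10⁻¹⁰ F.
C₂ = κ₂ε₀A/d₂ = 4.23 × 8.85×10⁻¹² × 8.66×10⁻⁴ / 3.11×10⁻⁴ = 1.04×10⁻¹⁰ F.
C = (1/C₁ + 1/C₂)⁻¹ = 6.15×10⁻¹¹ F.

C ≈ 61.5 pF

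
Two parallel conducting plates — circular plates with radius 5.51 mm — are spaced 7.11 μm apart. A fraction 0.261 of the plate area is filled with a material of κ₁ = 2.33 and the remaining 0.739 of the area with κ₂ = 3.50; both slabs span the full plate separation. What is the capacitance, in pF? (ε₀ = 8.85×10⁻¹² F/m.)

379 pF

A = π(5.51 mm)² = 9.54×10⁻⁵ m².
Side-by-side slabs ⇒ two capacitors in parallel, each spanning the full gap.
C₁ = κ₁ε₀A₁/d = 2.33 × 8.85×10⁻¹² × 2.49×10⁻⁵ / 7.11×10⁻⁶ = 7.22×10⁻¹¹ F.
C₂ = κ₂ε₀A₂/d = 3.50 × 8.85×10⁻¹² × 7.05×10⁻⁵ / 7.11×10⁻⁶ = 3.07×10⁻¹⁰ F.
C = C₁ + C₂ = 3.79×10⁻¹⁰ F.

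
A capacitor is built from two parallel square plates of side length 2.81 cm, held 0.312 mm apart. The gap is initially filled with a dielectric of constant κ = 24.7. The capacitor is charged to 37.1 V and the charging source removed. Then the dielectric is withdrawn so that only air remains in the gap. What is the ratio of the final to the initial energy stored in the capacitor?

Isolated ⇒ Q is held fixed.
C₂ = 0.0405 C₁ and U = Q²/(2C), so U₂/U₁ = C₁/C₂ = 24.7.

24.7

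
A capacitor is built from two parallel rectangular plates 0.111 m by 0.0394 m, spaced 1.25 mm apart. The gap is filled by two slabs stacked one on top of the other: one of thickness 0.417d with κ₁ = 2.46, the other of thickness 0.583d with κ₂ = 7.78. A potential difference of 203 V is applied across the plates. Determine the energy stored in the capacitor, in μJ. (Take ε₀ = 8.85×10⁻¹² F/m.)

A = 0.111 × 0.0394 m² = 4.37×10⁻³ m².
Stacked slabs ⇒ two capacitors in series, each with the full plate area.
C₁ = κ₁ε₀A/d₁ = 2.46 × 8.85×10⁻¹² × 4.37×10⁻³ / 5.21×10⁻⁴ = 1.83×10⁻¹⁰ F.
C₂ = κ₂ε₀A/d₂ = 7.78 × 8.85×10⁻¹² × 4.37×10⁻³ / 7.29×10⁻⁴ = 4.13×10⁻¹⁰ F.
C = (1/C₁ + 1/C₂)⁻¹ = 1.27×10⁻¹⁰ F.
U = ½CV² = ½ × 1.27×10⁻¹⁰ × (203)² = 2.61×10⁻⁶ J.

2.61 μJ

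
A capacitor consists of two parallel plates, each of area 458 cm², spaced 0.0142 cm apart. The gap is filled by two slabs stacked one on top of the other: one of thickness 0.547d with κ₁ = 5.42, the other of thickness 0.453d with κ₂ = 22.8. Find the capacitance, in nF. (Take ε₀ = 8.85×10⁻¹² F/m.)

C ≈ 23.6 nF

A = 458 cm² = 4.58×10⁻² m².
Stacked slabs ⇒ two capacitors in series, each with the full plate area.
C₁ = κ₁ε₀A/d₁ = 5.42 × 8.85×10⁻¹² × 4.58×10⁻² / 7.77×10⁻⁵ = 2.83×10⁻⁸ F.
C₂ = κ₂ε₀A/d₂ = 22.8 × 8.85×10⁻¹² × 4.58×10⁻² / 6.43×10⁻⁵ = 1.44×10⁻⁷ F.
C = (1/C₁ + 1/C₂)⁻¹ = 2.36×10⁻⁸ F.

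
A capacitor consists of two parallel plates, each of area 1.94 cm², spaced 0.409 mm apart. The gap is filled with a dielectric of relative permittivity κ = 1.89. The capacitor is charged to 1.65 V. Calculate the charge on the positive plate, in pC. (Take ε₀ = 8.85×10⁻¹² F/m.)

A = 1.94 cm² = 1.94×10⁻⁴ m².
C = κε₀A/d = 1.89 × 8.85×10⁻¹² × 1.94×10⁻⁴ / 4.09×10⁻⁴ = 7.93×10⁻¹² F.
Q = CV = 7.93×10⁻¹² × 1.65 = 1.31×10⁻¹¹ C.

13.1 pC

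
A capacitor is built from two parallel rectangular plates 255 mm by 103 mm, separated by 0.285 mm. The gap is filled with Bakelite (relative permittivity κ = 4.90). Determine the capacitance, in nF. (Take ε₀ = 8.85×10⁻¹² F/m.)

4.00 nF

A = 255 × 103 mm² = 2.63×10⁻² m².
C = κε₀A/d = 4.90 × 8.85×10⁻¹² × 2.63×10⁻² / 2.85×10⁻⁴ = 4.00×10⁻⁹ F.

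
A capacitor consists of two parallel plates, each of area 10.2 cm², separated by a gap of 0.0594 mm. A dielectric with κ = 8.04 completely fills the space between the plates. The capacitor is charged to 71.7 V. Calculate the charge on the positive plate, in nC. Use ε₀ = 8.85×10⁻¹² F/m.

87.6 nC

A = 10.2 cm² = 1.02×10⁻³ m².
C = κε₀A/d = 8.04 × 8.85×10⁻¹² × 1.02×10⁻³ / 5.94×10⁻⁵ = 1.22×10⁻⁹ F.
Q = CV = 1.22×10⁻⁹ × 71.7 = 8.76×10⁻⁸ C.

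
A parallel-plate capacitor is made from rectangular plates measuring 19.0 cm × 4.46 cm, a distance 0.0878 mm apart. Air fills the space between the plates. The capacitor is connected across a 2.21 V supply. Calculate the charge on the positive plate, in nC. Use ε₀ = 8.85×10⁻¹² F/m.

Q ≈ 1.89 nC

A = 19.0 × 4.46 cm² = 8.47×10⁻³ m².
C = ε₀A/d = 8.85×10⁻¹² × 8.47×10⁻³ / 8.78×10⁻⁵ = 8.54×10⁻¹⁰ F.
Q = CV = 8.54×10⁻¹⁰ × 2.21 = 1.89×10⁻⁹ C.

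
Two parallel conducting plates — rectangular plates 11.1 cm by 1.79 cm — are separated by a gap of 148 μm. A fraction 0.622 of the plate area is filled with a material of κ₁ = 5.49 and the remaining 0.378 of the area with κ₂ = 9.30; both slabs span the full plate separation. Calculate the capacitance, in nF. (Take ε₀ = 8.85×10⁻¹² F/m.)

A = 11.1 × 1.79 cm² = 1.99×10⁻³ m².
Side-by-side slabs ⇒ two capacitors in parallel, each spanning the full gap.
C₁ = κ₁ε₀A₁/d = 5.49 × 8.85×10⁻¹² × 1.24×10⁻³ / 1.48×10⁻⁴ = 4.06×10⁻¹⁰ F.
C₂ = κ₂ε₀A₂/d = 9.30 × 8.85×10⁻¹² × 7.51×10⁻⁴ / 1.48×10⁻⁴ = 4.18×10⁻¹⁰ F.
C = C₁ + C₂ = 8.23×10⁻¹⁰ F.

0.823 nF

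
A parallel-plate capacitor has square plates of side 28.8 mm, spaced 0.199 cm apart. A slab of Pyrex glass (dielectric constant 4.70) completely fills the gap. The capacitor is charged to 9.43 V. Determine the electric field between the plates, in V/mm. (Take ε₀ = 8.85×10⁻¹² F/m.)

4.74 V/mm

E = V/d = 9.43 / 1.99×10⁻³ = 4.74×10³ V/m.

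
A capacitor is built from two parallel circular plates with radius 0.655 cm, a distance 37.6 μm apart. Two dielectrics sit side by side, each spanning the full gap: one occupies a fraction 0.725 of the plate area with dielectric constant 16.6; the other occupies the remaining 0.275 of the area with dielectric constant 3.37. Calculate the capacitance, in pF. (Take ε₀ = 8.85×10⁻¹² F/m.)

A = π(0.655 cm)² = 1.35×10⁻⁴ m².
Side-by-side slabs ⇒ two capacitors in parallel, each spanning the full gap.
C₁ = κ₁ε₀A₁/d = 16.6 × 8.85×10⁻¹² × 9.77×10⁻⁵ / 3.76×10⁻⁵ = 3.82×10⁻¹⁰ F.
C₂ = κ₂ε₀A₂/d = 3.37 × 8.85×10⁻¹² × 3.71×10⁻⁵ / 3.76×10⁻⁵ = 2.94×10⁻¹¹ F.
C = C₁ + C₂ = 4.11×10⁻¹⁰ F.

C ≈ 411 pF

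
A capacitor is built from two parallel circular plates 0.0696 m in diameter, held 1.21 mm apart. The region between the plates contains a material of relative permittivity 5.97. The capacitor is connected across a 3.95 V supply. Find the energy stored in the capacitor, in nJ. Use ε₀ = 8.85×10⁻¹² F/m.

U ≈ 1.30 nJ

A = π(0.0696/2 m)² = 3.80×10⁻³ m².
C = κε₀A/d = 5.97 × 8.85×10⁻¹² × 3.80×10⁻³ / 1.21×10⁻³ = 1.66×10⁻¹⁰ F.
U = ½CV² = ½ × 1.66×10⁻¹⁰ × (3.95)² = 1.30×10⁻⁹ J.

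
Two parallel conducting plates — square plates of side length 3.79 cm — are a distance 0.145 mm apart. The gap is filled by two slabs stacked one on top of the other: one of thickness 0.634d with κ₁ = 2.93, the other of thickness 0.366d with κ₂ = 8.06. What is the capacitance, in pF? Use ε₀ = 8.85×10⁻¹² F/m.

335 pF

A = (3.79 cm)² = 1.44×10⁻³ m².
Stacked slabs ⇒ two capacitors in series, each with the full plate area.
C₁ = κ₁ε₀A/d₁ = 2.93 × 8.85×10⁻¹² × 1.44×10⁻³ / 9.19×10⁻⁵ = 4.05×10⁻¹⁰ F.
C₂ = κ₂ε₀A/d₂ = 8.06 × 8.85×10⁻¹² × 1.44×10⁻³ / 5.31×10⁻⁵ = 1.93×10⁻⁹ F.
C = (1/C₁ + 1/C₂)⁻¹ = 3.35×10⁻¹⁰ F.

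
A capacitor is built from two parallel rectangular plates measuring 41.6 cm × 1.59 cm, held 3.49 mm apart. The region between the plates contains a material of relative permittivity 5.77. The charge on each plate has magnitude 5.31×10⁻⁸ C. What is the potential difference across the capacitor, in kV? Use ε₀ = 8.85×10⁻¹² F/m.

A = 41.6 × 1.59 cm² = 6.61×10⁻³ m².
C = κε₀A/d = 5.77 × 8.85×10⁻¹² × 6.61×10⁻³ / 3.49×10⁻³ = 9.68×10⁻¹¹ F.
V = Q/C = 5.31×10⁻⁸ / 9.68×10⁻¹¹ = 5.49×10² V.

V ≈ 0.549 kV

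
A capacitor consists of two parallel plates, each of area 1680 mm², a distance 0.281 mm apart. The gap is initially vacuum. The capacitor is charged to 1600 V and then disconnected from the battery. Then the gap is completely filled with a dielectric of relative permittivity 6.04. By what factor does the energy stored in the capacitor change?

U₂/U₁ ≈ 0.166

Isolated ⇒ Q is held fixed.
C₂ = 6.04 C₁ and U = Q²/(2C), so U₂/U₁ = C₁/C₂ = 0.166.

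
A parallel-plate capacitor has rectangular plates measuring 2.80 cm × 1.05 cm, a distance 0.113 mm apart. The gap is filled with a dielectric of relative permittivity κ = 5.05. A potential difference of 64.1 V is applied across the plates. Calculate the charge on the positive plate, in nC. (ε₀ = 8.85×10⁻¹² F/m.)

Q ≈ 7.45 nC

A = 2.80 × 1.05 cm² = 2.94×10⁻⁴ m².
C = κε₀A/d = 5.05 × 8.85×10⁻¹² × 2.94×10⁻⁴ / 1.13×10⁻⁴ = 1.16×10⁻¹⁰ F.
Q = CV = 1.16×10⁻¹⁰ × 64.1 = 7.45×10⁻⁹ C.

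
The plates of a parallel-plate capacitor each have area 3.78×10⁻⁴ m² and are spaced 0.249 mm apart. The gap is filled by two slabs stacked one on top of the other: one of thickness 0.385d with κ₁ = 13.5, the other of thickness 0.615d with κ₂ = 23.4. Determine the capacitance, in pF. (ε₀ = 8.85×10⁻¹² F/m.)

Stacked slabs ⇒ two capacitors in series, each with the full plate area.
C₁ = κ₁ε₀A/d₁ = 13.5 × 8.85×10⁻¹² × 3.78×10⁻⁴ / 9.59×10⁻⁵ = 4.71×10⁻¹⁰ F.
C₂ = κ₂ε₀A/d₂ = 23.4 × 8.85×10⁻¹² × 3.78×10⁻⁴ / 1.53×10⁻⁴ = 5.11×10⁻¹⁰ F.
C = (1/C₁ + 1/C₂)⁻¹ = 2.45×10⁻¹⁰ F.

C ≈ 245 pF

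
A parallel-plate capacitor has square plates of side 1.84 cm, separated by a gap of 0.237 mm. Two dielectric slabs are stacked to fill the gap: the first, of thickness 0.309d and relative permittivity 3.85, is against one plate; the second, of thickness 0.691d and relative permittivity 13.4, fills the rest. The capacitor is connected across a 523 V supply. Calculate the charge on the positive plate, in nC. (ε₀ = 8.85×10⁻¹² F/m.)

50.2 nC

A = (1.84 cm)² = 3.39×10⁻⁴ m².
Stacked slabs ⇒ two capacitors in series, each with the full plate area.
C₁ = κ₁ε₀A/d₁ = 3.85 × 8.85×10⁻¹² × 3.39×10⁻⁴ / 7.32×10⁻⁵ = 1.58×10⁻¹⁰ F.
C₂ = κ₂ε₀A/d₂ = 13.4 × 8.85×10⁻¹² × 3.39×10⁻⁴ / 1.64×10⁻⁴ = 2.45×10⁻¹⁰ F.
C = (1/C₁ + 1/C₂)⁻¹ = 9.59×10⁻¹¹ F.
Q = CV = 9.59×10⁻¹¹ × 523 = 5.02×10⁻⁸ C.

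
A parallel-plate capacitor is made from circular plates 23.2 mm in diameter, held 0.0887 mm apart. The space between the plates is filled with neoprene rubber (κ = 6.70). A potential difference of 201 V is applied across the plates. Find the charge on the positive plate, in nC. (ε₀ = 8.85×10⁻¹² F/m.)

A = π(23.2/2 mm)² = 4.23×10⁻⁴ m².
C = κε₀A/d = 6.70 × 8.85×10⁻¹² × 4.23×10⁻⁴ / 8.87×10⁻⁵ = 2.83×10⁻¹⁰ F.
Q = CV = 2.83×10⁻¹⁰ × 201 = 5.68×10⁻⁸ C.

Q ≈ 56.8 nC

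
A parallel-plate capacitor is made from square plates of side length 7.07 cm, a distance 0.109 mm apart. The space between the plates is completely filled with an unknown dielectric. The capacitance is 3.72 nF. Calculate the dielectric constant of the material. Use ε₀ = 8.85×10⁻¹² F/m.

9.17

A = (7.07 cm)² = 5.00×10⁻³ m².
κ = Cd/(ε₀A) = 3.72×10⁻⁹ × 1.09×10⁻⁴ / (8.85×10⁻¹² × 5.00×10⁻³) = 9.17.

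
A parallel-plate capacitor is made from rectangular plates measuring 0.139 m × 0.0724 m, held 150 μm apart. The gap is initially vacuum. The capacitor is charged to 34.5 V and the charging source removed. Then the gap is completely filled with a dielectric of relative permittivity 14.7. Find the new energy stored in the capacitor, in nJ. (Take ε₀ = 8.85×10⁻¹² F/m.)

A = 0.139 × 0.0724 m² = 1.01×10⁻² m².
Initially C₁ = ε₀A/d = 8.85×10⁻¹² × 1.01×10⁻² / 1.50×10⁻⁴ = 5.94×10⁻¹⁰ F.
U₁ = 3.53×10⁻⁷ J.
Isolated ⇒ Q is held fixed. C₂ = 14.7 C₁ and U = Q²/(2C), so U₂/U₁ = C₁/C₂ = 0.0680.
U₂ = 0.0680 × 3.53×10⁻⁷ = 2.40×10⁻⁸ J.

U ≈ 24.0 nJ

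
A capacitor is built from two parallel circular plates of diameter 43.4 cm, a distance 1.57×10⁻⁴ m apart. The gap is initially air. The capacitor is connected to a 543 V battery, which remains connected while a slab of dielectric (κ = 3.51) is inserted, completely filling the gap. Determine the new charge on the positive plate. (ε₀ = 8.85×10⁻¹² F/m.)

15.9 μC

A = π(43.4/2 cm)² = 0.148 m².
Initially C₁ = ε₀A/d = 8.85×10⁻¹² × 0.148 / 1.57×10⁻⁴ = 8.34×10⁻⁹ F.
Q₁ = 4.53×10⁻⁶ C.
Battery connected ⇒ V is held fixed. C₂ = 3.51 C₁ and Q = CV, so Q₂/Q₁ = C₂/C₁ = 3.51.
Q₂ = 3.51 × 4.53×10⁻⁶ = 1.59×10⁻⁵ C.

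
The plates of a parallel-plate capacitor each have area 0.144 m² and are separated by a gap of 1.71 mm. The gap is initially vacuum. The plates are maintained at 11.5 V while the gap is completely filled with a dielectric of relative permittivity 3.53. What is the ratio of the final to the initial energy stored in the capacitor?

U₂/U₁ ≈ 3.53

Battery connected ⇒ V is held fixed.
C₂ = 3.53 C₁ and U = ½CV², so U₂/U₁ = C₂/C₁ = 3.53.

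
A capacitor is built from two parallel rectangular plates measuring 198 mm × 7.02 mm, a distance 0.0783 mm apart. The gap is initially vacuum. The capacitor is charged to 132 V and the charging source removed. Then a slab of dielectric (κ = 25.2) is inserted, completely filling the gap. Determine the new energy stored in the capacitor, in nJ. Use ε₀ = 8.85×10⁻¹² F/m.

54.3 nJ

A = 198 × 7.02 mm² = 1.39×10⁻³ m².
Initially C₁ = ε₀A/d = 8.85×10⁻¹² × 1.39×10⁻³ / 7.83×10⁻⁵ = 1.57×10⁻¹⁰ F.
U₁ = 1.37×10⁻⁶ J.
Isolated ⇒ Q is held fixed. C₂ = 25.2 C₁ and U = Q²/(2C), so U₂/U₁ = C₁/C₂ = 0.0397.
U₂ = 0.0397 × 1.37×10⁻⁶ = 5.43×10⁻⁸ J.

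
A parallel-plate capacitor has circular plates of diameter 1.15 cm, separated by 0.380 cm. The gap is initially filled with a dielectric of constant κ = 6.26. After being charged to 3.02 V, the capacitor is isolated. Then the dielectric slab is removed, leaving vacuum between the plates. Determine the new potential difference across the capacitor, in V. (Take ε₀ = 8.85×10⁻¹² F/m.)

A = π(1.15/2 cm)² = 1.04×10⁻⁴ m².
Initially C₁ = κε₀A/d = 6.26 × 8.85×10⁻¹² × 1.04×10⁻⁴ / 3.80×10⁻³ = 1.51×10⁻¹² F.
V₁ = 3.02 V.
Isolated ⇒ Q is held fixed. C₂ = 0.160 C₁ and V = Q/C, so V₂/V₁ = C₁/C₂ = 6.26.
V₂ = 6.26 × 3.02 = 18.9 V.

V ≈ 18.9 V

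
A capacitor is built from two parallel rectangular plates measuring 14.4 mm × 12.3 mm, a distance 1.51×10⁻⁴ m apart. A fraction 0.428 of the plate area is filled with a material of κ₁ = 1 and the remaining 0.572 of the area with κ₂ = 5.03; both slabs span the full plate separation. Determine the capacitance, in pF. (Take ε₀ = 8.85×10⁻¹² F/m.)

34.3 pF

A = 14.4 × 12.3 mm² = 1.77×10⁻⁴ m².
Side-by-side slabs ⇒ two capacitors in parallel, each spanning the full gap.
C₁ = κ₁ε₀A₁/d = 1.00 × 8.85×10⁻¹² × 7.58×10⁻⁵ / 1.51×10⁻⁴ = 4.44×10⁻¹² F.
C₂ = κ₂ε₀A₂/d = 5.03 × 8.85×10⁻¹² × 1.01×10⁻⁴ / 1.51×10⁻⁴ = 2.99×10⁻¹¹ F.
C = C₁ + C₂ = 3.43×10⁻¹¹ F.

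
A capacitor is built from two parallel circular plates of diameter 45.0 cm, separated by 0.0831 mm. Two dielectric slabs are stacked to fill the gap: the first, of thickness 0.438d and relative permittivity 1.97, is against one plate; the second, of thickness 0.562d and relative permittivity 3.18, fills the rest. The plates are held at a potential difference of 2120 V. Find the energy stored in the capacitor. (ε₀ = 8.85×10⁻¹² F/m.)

U ≈ 95.4 mJ

A = π(45.0/2 cm)² = 0.159 m².
Stacked slabs ⇒ two capacitors in series, each with the full plate area.
C₁ = κ₁ε₀A/d₁ = 1.97 × 8.85×10⁻¹² × 0.159 / 3.64×10⁻⁵ = 7.62×10⁻⁸ F.
C₂ = κ₂ε₀A/d₂ = 3.18 × 8.85×10⁻¹² × 0.159 / 4.67×10⁻⁵ = 9.58×10⁻⁸ F.
C = (1/C₁ + 1/C₂)⁻¹ = 4.24×10⁻⁸ F.
U = ½CV² = ½ × 4.24×10⁻⁸ × (2120)² = 9.54×10⁻² J.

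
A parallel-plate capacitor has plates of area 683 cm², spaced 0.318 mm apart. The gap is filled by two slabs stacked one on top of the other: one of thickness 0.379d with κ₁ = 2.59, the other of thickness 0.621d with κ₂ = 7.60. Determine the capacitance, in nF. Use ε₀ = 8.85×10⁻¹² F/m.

C ≈ 8.34 nF

A = 683 cm² = 6.83×10⁻² m².
Stacked slabs ⇒ two capacitors in series, each with the full plate area.
C₁ = κ₁ε₀A/d₁ = 2.59 × 8.85×10⁻¹² × 6.83×10⁻² / 1.21×10⁻⁴ = 1.30×10⁻⁸ F.
C₂ = κ₂ε₀A/d₂ = 7.60 × 8.85×10⁻¹² × 6.83×10⁻² / 1.97×10⁻⁴ = 2.33×10⁻⁸ F.
C = (1/C₁ + 1/C₂)⁻¹ = 8.34×10⁻⁹ F.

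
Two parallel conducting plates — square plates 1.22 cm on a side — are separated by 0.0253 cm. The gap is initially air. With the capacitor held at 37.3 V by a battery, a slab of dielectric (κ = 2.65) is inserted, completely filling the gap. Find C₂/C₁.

C₂/C₁ ≈ 2.65

C = κε₀A/d scales with κ, so C₂/C₁ = κ = 2.65.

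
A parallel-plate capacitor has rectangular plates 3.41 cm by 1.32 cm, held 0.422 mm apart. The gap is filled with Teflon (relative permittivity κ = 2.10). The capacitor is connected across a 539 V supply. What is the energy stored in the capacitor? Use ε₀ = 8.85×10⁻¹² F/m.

U ≈ 2.88 μJ

A = 3.41 × 1.32 cm² = 4.50×10⁻⁴ m².
C = κε₀A/d = 2.10 × 8.85×10⁻¹² × 4.50×10⁻⁴ / 4.22×10⁻⁴ = 1.98×10⁻¹¹ F.
U = ½CV² = ½ × 1.98×10⁻¹¹ × (539)² = 2.88×10⁻⁶ J.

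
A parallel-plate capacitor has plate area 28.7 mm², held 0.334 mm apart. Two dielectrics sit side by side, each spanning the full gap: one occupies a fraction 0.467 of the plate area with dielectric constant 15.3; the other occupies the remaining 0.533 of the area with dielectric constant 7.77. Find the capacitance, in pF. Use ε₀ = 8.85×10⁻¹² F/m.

A = 28.7 mm² = 2.87×10⁻⁵ m².
Side-by-side slabs ⇒ two capacitors in parallel, each spanning the full gap.
C₁ = κ₁ε₀A₁/d = 15.3 × 8.85×10⁻¹² × 1.34×10⁻⁵ / 3.34×10⁻⁴ = 5.43×10⁻¹² F.
C₂ = κ₂ε₀A₂/d = 7.77 × 8.85×10⁻¹² × 1.53×10⁻⁵ / 3.34×10⁻⁴ = 3.15×10⁻¹² F.
C = C₁ + C₂ = 8.58×10⁻¹² F.

C ≈ 8.58 pF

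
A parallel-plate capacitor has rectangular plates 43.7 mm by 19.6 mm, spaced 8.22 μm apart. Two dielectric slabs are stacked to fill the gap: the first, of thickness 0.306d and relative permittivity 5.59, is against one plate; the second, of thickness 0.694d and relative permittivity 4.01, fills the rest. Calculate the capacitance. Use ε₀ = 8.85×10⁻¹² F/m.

A = 43.7 × 19.6 mm² = 8.57×10⁻⁴ m².
Stacked slabs ⇒ two capacitors in series, each with the full plate area.
C₁ = κ₁ε₀A/d₁ = 5.59 × 8.85×10⁻¹² × 8.57×10⁻⁴ / 2.52×10⁻⁶ = 1.68×10⁻⁸ F.
C₂ = κ₂ε₀A/d₂ = 4.01 × 8.85×10⁻¹² × 8.57×10⁻⁴ / 5.70×10⁻⁶ = 5.33×10⁻⁹ F.
C = (1/C₁ + 1/C₂)⁻¹ = 4.05×10⁻⁹ F.

4.05 nF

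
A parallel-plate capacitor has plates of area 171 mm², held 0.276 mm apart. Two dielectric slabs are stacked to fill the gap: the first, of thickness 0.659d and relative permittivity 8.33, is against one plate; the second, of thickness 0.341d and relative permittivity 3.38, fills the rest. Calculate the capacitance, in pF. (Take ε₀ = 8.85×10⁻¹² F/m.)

A = 171 mm² = 1.71×10⁻⁴ m².
Stacked slabs ⇒ two capacitors in series, each with the full plate area.
C₁ = κ₁ε₀A/d₁ = 8.33 × 8.85×10⁻¹² × 1.71×10⁻⁴ / 1.82×10⁻⁴ = 6.93×10⁻¹¹ F.
C₂ = κ₂ε₀A/d₂ = 3.38 × 8.85×10⁻¹² × 1.71×10⁻⁴ / 9.41×10⁻⁵ = 5.43×10⁻¹¹ F.
C = (1/C₁ + 1/C₂)⁻¹ = 3.05×10⁻¹¹ F.

30.5 pF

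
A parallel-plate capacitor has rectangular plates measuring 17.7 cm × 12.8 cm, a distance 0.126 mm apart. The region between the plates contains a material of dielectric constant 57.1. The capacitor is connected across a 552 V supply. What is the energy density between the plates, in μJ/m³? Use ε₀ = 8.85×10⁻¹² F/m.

E = V/d = 552 / 1.26×10⁻⁴ = 4.38×10⁶ V/m.
u = ½κε₀E² = ½ × 57.1 × 8.85×10⁻¹² × (4.38×10⁶)² = 4.85×10³ J/m³.

u ≈ 4.85×10⁹ μJ/m³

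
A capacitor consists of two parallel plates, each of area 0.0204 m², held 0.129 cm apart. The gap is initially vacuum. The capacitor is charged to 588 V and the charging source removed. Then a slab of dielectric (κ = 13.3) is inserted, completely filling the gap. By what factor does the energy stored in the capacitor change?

Isolated ⇒ Q is held fixed.
C₂ = 13.3 C₁ and U = Q²/(2C), so U₂/U₁ = C₁/C₂ = 0.0752.

U₂/U₁ ≈ 0.0752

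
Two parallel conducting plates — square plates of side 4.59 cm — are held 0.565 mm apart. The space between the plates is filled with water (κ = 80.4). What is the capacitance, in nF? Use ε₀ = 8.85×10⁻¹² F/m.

A = (4.59 cm)² = 2.11×10⁻³ m².
C = κε₀A/d = 80.4 × 8.85×10⁻¹² × 2.11×10⁻³ / 5.65×10⁻⁴ = 2.65×10⁻⁹ F.

C ≈ 2.65 nF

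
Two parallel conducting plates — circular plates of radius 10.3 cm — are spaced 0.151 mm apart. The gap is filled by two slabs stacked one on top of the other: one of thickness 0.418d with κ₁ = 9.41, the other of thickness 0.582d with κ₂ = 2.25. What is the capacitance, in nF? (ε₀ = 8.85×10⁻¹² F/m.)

A = π(10.3 cm)² = 3.33×10⁻² m².
Stacked slabs ⇒ two capacitors in series, each with the full plate area.
C₁ = κ₁ε₀A/d₁ = 9.41 × 8.85×10⁻¹² × 3.33×10⁻² / 6.31×10⁻⁵ = 4.40×10⁻⁸ F.
C₂ = κ₂ε₀A/d₂ = 2.25 × 8.85×10⁻¹² × 3.33×10⁻² / 8.79×10⁻⁵ = 7.55×10⁻⁹ F.
C = (1/C₁ + 1/C₂)⁻¹ = 6.44×10⁻⁹ F.

6.44 nF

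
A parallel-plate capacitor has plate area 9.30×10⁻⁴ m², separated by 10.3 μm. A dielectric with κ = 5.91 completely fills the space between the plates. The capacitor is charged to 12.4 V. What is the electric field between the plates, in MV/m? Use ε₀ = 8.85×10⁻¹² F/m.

1.20 MV/m

E = V/d = 12.4 / 1.03×10⁻⁵ = 1.20×10⁶ V/m.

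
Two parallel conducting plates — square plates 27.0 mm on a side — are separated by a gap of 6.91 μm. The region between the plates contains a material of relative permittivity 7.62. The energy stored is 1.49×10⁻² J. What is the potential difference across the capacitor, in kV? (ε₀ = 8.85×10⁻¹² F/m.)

A = (27.0 mm)² = 7.29×10⁻⁴ m².
C = κε₀A/d = 7.62 × 8.85×10⁻¹² × 7.29×10⁻⁴ / 6.91×10⁻⁶ = 7.11×10⁻⁹ F.
V = √(2U/C) = √(2 × 1.49×10⁻² / 7.11×10⁻⁹) = 2.05×10³ V.

2.05 kV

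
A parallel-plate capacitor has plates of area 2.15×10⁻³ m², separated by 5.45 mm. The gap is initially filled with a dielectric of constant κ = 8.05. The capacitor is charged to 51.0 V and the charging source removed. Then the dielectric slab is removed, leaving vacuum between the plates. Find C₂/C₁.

C = κε₀A/d scales with κ, so C₂/C₁ = 1/κ = 1/8.05 = 0.124.

0.124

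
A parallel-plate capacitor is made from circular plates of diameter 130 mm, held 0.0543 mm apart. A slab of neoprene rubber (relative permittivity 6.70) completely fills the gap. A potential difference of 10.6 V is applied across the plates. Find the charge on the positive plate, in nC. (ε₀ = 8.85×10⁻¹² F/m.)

Q ≈ 154 nC

A = π(130/2 mm)² = 1.33×10⁻² m².
C = κε₀A/d = 6.70 × 8.85×10⁻¹² × 1.33×10⁻² / 5.43×10⁻⁵ = 1.45×10⁻⁸ F.
Q = CV = 1.45×10⁻⁸ × 10.6 = 1.54×10⁻⁷ C.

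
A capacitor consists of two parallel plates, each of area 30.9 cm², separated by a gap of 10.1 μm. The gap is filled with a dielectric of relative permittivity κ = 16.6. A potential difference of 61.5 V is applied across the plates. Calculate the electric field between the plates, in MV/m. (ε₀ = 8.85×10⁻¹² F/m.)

E = V/d = 61.5 / 1.01×10⁻⁵ = 6.09×10⁶ V/m.

6.09 MV/m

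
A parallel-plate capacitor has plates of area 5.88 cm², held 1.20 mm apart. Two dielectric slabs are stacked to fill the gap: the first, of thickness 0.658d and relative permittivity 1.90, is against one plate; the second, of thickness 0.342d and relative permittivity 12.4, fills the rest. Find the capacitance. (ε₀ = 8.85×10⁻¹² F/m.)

A = 5.88 cm² = 5.88×10⁻⁴ m².
Stacked slabs ⇒ two capacitors in series, each with the full plate area.
C₁ = κ₁ε₀A/d₁ = 1.90 × 8.85×10⁻¹² × 5.88×10⁻⁴ / 7.90×10⁻⁴ = 1.25×10⁻¹¹ F.
C₂ = κ₂ε₀A/d₂ = 12.4 × 8.85×10⁻¹² × 5.88×10⁻⁴ / 4.10×10⁻⁴ = 1.57×10⁻¹⁰ F.
C = (1/C₁ + 1/C₂)⁻¹ = 1.16×10⁻¹¹ F.

11.6 pF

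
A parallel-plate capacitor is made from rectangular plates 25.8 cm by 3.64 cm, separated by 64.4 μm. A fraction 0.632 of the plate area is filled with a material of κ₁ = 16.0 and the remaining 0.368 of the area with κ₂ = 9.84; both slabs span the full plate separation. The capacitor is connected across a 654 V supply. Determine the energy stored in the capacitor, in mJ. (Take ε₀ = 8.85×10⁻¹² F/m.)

A = 25.8 × 3.64 cm² = 9.39×10⁻³ m².
Side-by-side slabs ⇒ two capacitors in parallel, each spanning the full gap.
C₁ = κ₁ε₀A₁/d = 16.0 × 8.85×10⁻¹² × 5.94×10⁻³ / 6.44×10⁻⁵ = 1.31×10⁻⁸ F.
C₂ = κ₂ε₀A₂/d = 9.84 × 8.85×10⁻¹² × 3.46×10⁻³ / 6.44×10⁻⁵ = 4.67×10⁻⁹ F.
C = C₁ + C₂ = 1.77×10⁻⁸ F.
U = ½CV² = ½ × 1.77×10⁻⁸ × (654)² = 3.79×10⁻³ J.

3.79 mJ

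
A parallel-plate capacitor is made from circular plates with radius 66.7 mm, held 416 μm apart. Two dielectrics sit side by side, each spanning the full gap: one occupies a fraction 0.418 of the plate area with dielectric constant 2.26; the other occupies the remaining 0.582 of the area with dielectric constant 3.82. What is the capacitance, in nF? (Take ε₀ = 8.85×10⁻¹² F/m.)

A = π(66.7 mm)² = 1.40×10⁻² m².
Side-by-side slabs ⇒ two capacitors in parallel, each spanning the full gap.
C₁ = κ₁ε₀A₁/d = 2.26 × 8.85×10⁻¹² × 5.84×10⁻³ / 4.16×10⁻⁴ = 2.81×10⁻¹⁰ F.
C₂ = κ₂ε₀A₂/d = 3.82 × 8.85×10⁻¹² × 8.13×10⁻³ / 4.16×10⁻⁴ = 6.61×10⁻¹⁰ F.
C = C₁ + C₂ = 9.42×10⁻¹⁰ F.

0.942 nF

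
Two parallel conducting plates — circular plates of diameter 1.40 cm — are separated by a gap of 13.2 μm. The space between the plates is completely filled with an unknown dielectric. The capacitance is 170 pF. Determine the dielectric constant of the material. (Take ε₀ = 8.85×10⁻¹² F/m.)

1.65

A = π(1.40/2 cm)² = 1.54×10⁻⁴ m².
κ = Cd/(ε₀A) = 1.70×10⁻¹⁰ × 1.32×10⁻⁵ / (8.85×10⁻¹² × 1.54×10⁻⁴) = 1.65.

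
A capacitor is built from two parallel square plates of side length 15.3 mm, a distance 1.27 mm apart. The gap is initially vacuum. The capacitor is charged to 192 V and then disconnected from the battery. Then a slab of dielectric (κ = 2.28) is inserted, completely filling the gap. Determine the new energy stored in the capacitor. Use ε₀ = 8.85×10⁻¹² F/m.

13.2 nJ

A = (15.3 mm)² = 2.34×10⁻⁴ m².
Initially C₁ = ε₀A/d = 8.85×10⁻¹² × 2.34×10⁻⁴ / 1.27×10⁻³ = 1.63×10⁻¹² F.
U₁ = 3.01×10⁻⁸ J.
Isolated ⇒ Q is held fixed. C₂ = 2.28 C₁ and U = Q²/(2C), so U₂/U₁ = C₁/C₂ = 0.439.
U₂ = 0.439 × 3.01×10⁻⁸ = 1.32×10⁻⁸ J.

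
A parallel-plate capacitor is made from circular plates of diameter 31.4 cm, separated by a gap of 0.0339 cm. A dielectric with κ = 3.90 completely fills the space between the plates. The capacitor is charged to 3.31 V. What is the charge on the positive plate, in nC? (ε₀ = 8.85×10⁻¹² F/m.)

26.1 nC

A = π(31.4/2 cm)² = 7.74×10⁻² m².
C = κε₀A/d = 3.90 × 8.85×10⁻¹² × 7.74×10⁻² / 3.39×10⁻⁴ = 7.88×10⁻⁹ F.
Q = CV = 7.88×10⁻⁹ × 3.31 = 2.61×10⁻⁸ C.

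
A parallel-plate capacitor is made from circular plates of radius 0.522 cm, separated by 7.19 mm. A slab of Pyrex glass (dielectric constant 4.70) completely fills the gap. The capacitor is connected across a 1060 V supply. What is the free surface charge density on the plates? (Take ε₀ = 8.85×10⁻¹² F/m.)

0.613 nC/cm²

A = π(0.522 cm)² = 8.56×10⁻⁵ m².
C = κε₀A/d = 4.70 × 8.85×10⁻¹² × 8.56×10⁻⁵ / 7.19×10⁻³ = 4.95×10⁻¹³ F.
σ = Q/A = CV/A = 4.95×10⁻¹³ × 1060 / 8.56×10⁻⁵ = 6.13×10⁻⁶ C/m².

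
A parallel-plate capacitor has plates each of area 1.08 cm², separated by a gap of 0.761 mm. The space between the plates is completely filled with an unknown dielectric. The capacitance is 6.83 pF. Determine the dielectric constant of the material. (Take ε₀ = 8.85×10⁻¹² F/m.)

κ ≈ 5.44

A = 1.08 cm² = 1.08×10⁻⁴ m².
κ = Cd/(ε₀A) = 6.83×10⁻¹² × 7.61×10⁻⁴ / (8.85×10⁻¹² × 1.08×10⁻⁴) = 5.44.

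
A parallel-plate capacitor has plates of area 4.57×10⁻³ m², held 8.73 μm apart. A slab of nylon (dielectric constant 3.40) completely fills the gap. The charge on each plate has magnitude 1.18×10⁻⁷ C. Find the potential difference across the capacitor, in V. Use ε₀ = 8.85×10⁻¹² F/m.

C = κε₀A/d = 3.40 × 8.85×10⁻¹² × 4.57×10⁻³ / 8.73×10⁻⁶ = 1.58×10⁻⁸ F.
V = Q/C = 1.18×10⁻⁷ / 1.58×10⁻⁸ = 7.49 V.

7.49 V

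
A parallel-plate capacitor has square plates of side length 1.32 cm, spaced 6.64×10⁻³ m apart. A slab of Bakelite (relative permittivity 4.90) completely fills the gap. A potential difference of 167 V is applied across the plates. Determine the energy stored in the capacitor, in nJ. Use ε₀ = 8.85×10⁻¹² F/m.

A = (1.32 cm)² = 1.74×10⁻⁴ m².
C = κε₀A/d = 4.90 × 8.85×10⁻¹² × 1.74×10⁻⁴ / 6.64×10⁻³ = 1.14×10⁻¹² F.
U = ½CV² = ½ × 1.14×10⁻¹² × (167)² = 1.59×10⁻⁸ J.

15.9 nJ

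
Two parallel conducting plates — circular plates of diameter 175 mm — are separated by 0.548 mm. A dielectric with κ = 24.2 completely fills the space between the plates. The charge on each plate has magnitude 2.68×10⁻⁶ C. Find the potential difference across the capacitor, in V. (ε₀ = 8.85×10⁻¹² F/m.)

A = π(175/2 mm)² = 2.41×10⁻² m².
C = κε₀A/d = 24.2 × 8.85×10⁻¹² × 2.41×10⁻² / 5.48×10⁻⁴ = 9.40×10⁻⁹ F.
V = Q/C = 2.68×10⁻⁶ / 9.40×10⁻⁹ = 2.85×10² V.

V ≈ 285 V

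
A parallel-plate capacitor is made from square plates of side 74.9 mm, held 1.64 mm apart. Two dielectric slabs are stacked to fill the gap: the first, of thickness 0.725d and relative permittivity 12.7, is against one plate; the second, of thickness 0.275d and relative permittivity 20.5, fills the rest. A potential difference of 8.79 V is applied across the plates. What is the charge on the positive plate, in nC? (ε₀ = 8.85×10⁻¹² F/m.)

3.77 nC

A = (74.9 mm)² = 5.61×10⁻³ m².
Stacked slabs ⇒ two capacitors in series, each with the full plate area.
C₁ = κ₁ε₀A/d₁ = 12.7 × 8.85×10⁻¹² × 5.61×10⁻³ / 1.19×10⁻³ = 5.30×10⁻¹⁰ F.
C₂ = κ₂ε₀A/d₂ = 20.5 × 8.85×10⁻¹² × 5.61×10⁻³ / 4.51×10⁻⁴ = 2.26×10⁻⁹ F.
C = (1/C₁ + 1/C₂)⁻¹ = 4.29×10⁻¹⁰ F.
Q = CV = 4.29×10⁻¹⁰ × 8.79 = 3.77×10⁻⁹ C.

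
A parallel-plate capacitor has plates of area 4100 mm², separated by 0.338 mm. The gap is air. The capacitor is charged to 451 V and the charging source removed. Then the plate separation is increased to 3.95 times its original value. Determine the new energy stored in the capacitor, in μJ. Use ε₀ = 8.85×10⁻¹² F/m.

A = 4100 mm² = 4.10×10⁻³ m².
Initially C₁ = ε₀A/d = 8.85×10⁻¹² × 4.10×10⁻³ / 3.38×10⁻⁴ = 1.07×10⁻¹⁰ F.
U₁ = 1.09×10⁻⁵ J.
Isolated ⇒ Q is held fixed. C₂ = 0.253 C₁ and U = Q²/(2C), so U₂/U₁ = C₁/C₂ = 3.95.
U₂ = 3.95 × 1.09×10⁻⁵ = 4.31×10⁻⁵ J.

43.1 μJ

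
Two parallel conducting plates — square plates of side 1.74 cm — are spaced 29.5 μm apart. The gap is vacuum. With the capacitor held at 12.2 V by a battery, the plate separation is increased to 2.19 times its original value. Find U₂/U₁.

0.457

Battery connected ⇒ V is held fixed.
C₂ = 0.457 C₁ and U = ½CV², so U₂/U₁ = C₂/C₁ = 0.457.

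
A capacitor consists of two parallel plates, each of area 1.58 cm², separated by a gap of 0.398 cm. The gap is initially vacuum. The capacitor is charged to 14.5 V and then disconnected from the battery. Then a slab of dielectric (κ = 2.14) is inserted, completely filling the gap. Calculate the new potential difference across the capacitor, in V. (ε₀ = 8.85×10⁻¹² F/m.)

V ≈ 6.78 V

A = 1.58 cm² = 1.58×10⁻⁴ m².
Initially C₁ = ε₀A/d = 8.85×10⁻¹² × 1.58×10⁻⁴ / 3.98×10⁻³ = 3.51×10⁻¹³ F.
V₁ = 14.5 V.
Isolated ⇒ Q is held fixed. C₂ = 2.14 C₁ and V = Q/C, so V₂/V₁ = C₁/C₂ = 0.467.
V₂ = 0.467 × 14.5 = 6.78 V.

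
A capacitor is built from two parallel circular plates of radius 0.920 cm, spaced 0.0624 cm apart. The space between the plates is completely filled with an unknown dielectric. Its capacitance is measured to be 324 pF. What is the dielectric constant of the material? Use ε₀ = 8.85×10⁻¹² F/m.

κ ≈ 85.9

A = π(0.920 cm)² = 2.66×10⁻⁴ m².
κ = Cd/(ε₀A) = 3.24×10⁻¹⁰ × 6.24×10⁻⁴ / (8.85×10⁻¹² × 2.66×10⁻⁴) = 85.9.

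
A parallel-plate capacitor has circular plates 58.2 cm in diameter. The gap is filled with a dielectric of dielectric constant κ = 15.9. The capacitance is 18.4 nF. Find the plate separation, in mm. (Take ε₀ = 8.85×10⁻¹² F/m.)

2.03 mm

A = π(58.2/2 cm)² = 0.266 m².
d = κε₀A/C = 15.9 × 8.85×10⁻¹² × 0.266 / 1.84×10⁻⁸ = 2.03×10⁻³ m.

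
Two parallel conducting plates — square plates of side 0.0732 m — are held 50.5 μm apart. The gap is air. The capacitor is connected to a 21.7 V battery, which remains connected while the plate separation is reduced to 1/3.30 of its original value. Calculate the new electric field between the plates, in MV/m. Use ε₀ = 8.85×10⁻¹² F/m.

A = (0.0732 m)² = 5.36×10⁻³ m².
Initially C₁ = ε₀A/d = 8.85×10⁻¹² × 5.36×10⁻³ / 5.05×10⁻⁵ = 9.39×10⁻¹⁰ F.
E₁ = 4.30×10⁵ V/m.
Battery connected ⇒ V is held fixed. E = V/d, so E₂/E₁ = d₁/d₂ = 3.30.
E₂ = 3.30 × 4.30×10⁵ = 1.42×10⁶ V/m.

1.42 MV/m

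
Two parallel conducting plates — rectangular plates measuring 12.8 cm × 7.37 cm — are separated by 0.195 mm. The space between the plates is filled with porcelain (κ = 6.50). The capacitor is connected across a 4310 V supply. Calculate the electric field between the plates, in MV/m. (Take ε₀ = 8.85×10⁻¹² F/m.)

E = V/d = 4310 / 1.95×10⁻⁴ = 2.21×10⁷ V/m.

E ≈ 22.1 MV/m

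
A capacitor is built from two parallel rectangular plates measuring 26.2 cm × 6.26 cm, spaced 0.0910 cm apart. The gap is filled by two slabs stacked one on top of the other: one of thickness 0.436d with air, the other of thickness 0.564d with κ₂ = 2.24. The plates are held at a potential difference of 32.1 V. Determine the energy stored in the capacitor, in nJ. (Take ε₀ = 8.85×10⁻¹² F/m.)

119 nJ

A = 26.2 × 6.26 cm² = 1.64×10⁻² m².
Stacked slabs ⇒ two capacitors in series, each with the full plate area.
C₁ = κ₁ε₀A/d₁ = 1.00 × 8.85×10⁻¹² × 1.64×10⁻² / 3.97×10⁻⁴ = 3.66×10⁻¹⁰ F.
C₂ = κ₂ε₀A/d₂ = 2.24 × 8.85×10⁻¹² × 1.64×10⁻² / 5.13×10⁻⁴ = 6.33×10⁻¹⁰ F.
C = (1/C₁ + 1/C₂)⁻¹ = 2.32×10⁻¹⁰ F.
U = ½CV² = ½ × 2.32×10⁻¹⁰ × (32.1)² = 1.19×10⁻⁷ J.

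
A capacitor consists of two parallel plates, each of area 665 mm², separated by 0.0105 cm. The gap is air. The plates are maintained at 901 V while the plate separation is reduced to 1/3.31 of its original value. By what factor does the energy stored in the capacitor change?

3.31

Battery connected ⇒ V is held fixed.
C₂ = 3.31 C₁ and U = ½CV², so U₂/U₁ = C₂/C₁ = 3.31.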